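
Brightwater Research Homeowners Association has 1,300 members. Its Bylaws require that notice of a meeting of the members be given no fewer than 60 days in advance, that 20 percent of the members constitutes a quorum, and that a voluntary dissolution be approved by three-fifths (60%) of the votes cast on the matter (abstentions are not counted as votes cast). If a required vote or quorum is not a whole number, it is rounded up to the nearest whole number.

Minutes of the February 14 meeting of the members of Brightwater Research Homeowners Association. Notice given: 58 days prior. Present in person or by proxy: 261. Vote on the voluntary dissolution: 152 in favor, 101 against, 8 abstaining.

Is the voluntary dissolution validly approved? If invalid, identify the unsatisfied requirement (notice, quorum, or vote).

Invalid — notice requirement not satisfied.

Notice: 58 days given; 60 required. Not satisfied.
Quorum: 20% of 1,300 = 260; 261 present. Satisfied.
Vote: requires three-fifths of the votes cast (261 − 8 abstaining = 253); 3/5 of 253 = 151.80, rounded up to 152, so 152 needed; 152 in favor. Satisfied.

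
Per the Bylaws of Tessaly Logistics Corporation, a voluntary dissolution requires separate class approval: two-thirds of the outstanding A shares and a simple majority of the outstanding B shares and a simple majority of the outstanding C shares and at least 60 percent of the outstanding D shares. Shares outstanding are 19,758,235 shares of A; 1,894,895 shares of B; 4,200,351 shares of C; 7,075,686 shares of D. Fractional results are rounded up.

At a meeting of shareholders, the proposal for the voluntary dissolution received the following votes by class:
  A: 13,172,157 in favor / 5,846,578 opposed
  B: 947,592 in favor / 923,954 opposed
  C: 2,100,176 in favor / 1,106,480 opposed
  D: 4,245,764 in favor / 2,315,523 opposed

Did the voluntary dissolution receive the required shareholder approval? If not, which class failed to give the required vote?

A: 2/3 of 19758235 = 13172156.67, rounded up to 13172157; 13,172,157 required, 13,172,157 in favor — approved.
B: a majority of 1894895 is 947448; 947,448 required, 947,592 in favor — approved.
C: a majority of 4200351 is 2100176; 2,100,176 required, 2,100,176 in favor — approved.
D: 3/5 of 7075686 = 4245411.60, rounded up to 4245412; 4,245,412 required, 4,245,764 in favor — approved.

Approved — every class gave the required vote.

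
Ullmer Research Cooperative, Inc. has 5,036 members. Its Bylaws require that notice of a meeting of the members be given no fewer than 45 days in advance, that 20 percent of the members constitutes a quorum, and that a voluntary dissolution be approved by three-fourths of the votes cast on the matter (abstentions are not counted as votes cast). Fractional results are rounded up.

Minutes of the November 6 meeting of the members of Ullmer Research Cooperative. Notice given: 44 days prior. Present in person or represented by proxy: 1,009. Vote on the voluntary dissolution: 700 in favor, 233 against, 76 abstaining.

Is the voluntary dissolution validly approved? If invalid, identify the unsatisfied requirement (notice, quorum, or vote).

Invalid — notice requirement not satisfied.

Notice: 44 days given; 45 required. Not satisfied.
Quorum: 20% of 5,036 = 1,007.20, rounded up to 1,008; 1,009 present. Satisfied.
Vote: requires three-fourths of the votes cast (1,009 − 76 abstaining = 933); 3/4 of 933 = 699.75, rounded up to 700, so 700 needed; 700 in favor. Satisfied.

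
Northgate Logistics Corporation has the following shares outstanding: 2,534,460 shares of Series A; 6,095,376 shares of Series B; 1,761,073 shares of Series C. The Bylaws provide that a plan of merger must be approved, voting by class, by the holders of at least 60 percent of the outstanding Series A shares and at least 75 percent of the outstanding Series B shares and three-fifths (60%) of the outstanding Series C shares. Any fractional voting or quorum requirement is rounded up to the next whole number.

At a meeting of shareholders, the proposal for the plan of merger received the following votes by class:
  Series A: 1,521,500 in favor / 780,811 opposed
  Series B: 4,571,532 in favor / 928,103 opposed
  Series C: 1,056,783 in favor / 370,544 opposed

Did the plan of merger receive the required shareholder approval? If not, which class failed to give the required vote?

Approved — every class gave the required vote.

Series A: 3/5 of 2534460 = 1520676; 1,520,676 required, 1,521,500 in favor — approved.
Series B: 3/4 of 6095376 = 4571532; 4,571,532 required, 4,571,532 in favor — approved.
Series C: 3/5 of 1761073 = 1056643.80, rounded up to 1056644; 1,056,644 required, 1,056,783 in favor — approved.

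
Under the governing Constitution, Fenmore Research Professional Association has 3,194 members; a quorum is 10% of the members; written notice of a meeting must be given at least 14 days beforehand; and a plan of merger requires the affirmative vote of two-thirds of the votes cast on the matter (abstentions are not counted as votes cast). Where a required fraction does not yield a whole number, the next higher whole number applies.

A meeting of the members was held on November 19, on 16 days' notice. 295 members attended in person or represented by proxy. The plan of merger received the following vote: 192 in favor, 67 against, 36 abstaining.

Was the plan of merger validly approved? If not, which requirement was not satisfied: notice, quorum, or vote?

Invalid — quorum requirement not satisfied.

Notice: 16 days given; 14 required. Satisfied.
Quorum: 10% of 3,194 = 319.40, rounded up to 320; 295 present. Not satisfied.
Vote: requires two-thirds of the votes cast (295 − 36 abstaining = 259); 2/3 of 259 = 172.67, rounded up to 173, so 173 needed; 192 in favor. Satisfied.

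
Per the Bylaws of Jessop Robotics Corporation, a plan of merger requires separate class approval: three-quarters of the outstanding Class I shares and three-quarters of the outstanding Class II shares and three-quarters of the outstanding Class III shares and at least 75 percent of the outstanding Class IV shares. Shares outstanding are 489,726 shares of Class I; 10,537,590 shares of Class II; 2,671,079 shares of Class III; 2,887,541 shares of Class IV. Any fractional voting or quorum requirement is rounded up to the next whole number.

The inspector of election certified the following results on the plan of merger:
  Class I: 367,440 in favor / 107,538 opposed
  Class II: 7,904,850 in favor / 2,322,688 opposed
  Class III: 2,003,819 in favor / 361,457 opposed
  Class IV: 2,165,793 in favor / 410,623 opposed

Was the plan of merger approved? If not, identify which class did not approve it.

Class I: 3/4 of 489726 = 367294.50, rounded up to 367295; 367,295 required, 367,440 in favor — approved.
Class II: 3/4 of 10537590 = 7903192.50, rounded up to 7903193; 7,903,193 required, 7,904,850 in favor — approved.
Class III: 3/4 of 2671079 = 2003309.25, rounded up to 2003310; 2,003,310 required, 2,003,819 in favor — approved.
Class IV: 3/4 of 2887541 = 2165655.75, rounded up to 2165656; 2,165,656 required, 2,165,793 in favor — approved.

Approved — every class gave the required vote.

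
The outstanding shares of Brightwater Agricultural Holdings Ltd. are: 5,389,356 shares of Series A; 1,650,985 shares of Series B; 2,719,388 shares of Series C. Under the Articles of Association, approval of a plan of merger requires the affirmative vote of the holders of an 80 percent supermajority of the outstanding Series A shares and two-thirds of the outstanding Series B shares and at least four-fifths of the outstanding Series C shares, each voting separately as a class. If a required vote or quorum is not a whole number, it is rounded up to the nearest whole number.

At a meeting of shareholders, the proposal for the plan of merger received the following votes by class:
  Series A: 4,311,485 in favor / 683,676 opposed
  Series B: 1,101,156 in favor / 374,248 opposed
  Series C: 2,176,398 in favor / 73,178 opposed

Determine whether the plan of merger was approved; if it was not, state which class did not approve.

Series A: 4/5 of 5389356 = 4311484.80, rounded up to 4311485; 4,311,485 required, 4,311,485 in favor — approved.
Series B: 2/3 of 1650985 = 1100656.67, rounded up to 1100657; 1,100,657 required, 1,101,156 in favor — approved.
Series C: 4/5 of 2719388 = 2175510.40, rounded up to 2175511; 2,175,511 required, 2,176,398 in favor — approved.

Approved — every class gave the required vote.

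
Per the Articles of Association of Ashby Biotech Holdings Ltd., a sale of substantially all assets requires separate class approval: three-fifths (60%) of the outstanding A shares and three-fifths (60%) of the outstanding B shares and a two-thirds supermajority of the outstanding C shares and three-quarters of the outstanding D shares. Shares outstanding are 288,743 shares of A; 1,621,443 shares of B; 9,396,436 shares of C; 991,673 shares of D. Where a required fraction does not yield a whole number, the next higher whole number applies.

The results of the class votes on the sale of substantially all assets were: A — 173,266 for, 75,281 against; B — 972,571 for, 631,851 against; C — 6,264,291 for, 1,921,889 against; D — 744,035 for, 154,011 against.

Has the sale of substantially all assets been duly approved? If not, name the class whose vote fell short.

A: 3/5 of 288743 = 173245.80, rounded up to 173246; 173,246 required, 173,266 in favor — approved.
B: 3/5 of 1621443 = 972865.80, rounded up to 972866; 972,866 required, 972,571 in favor — not approved.
C: 2/3 of 9396436 = 6264290.67, rounded up to 6264291; 6,264,291 required, 6,264,291 in favor — approved.
D: 3/4 of 991673 = 743754.75, rounded up to 743755; 743,755 required, 744,035 in favor — approved.

Not approved — the B shares did not give the required vote.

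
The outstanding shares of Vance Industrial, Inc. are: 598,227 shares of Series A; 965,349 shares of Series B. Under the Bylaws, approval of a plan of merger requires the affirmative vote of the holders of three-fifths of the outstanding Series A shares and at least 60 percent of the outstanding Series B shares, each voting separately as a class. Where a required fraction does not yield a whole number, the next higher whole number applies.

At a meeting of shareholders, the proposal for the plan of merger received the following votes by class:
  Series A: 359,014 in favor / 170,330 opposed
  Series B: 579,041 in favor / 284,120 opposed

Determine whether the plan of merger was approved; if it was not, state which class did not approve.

Not approved — the Series B shares did not give the required vote.

Series A: 3/5 of 598227 = 358936.20, rounded up to 358937; 358,937 required, 359,014 in favor — approved.
Series B: 3/5 of 965349 = 579209.40, rounded up to 579210; 579,210 required, 579,041 in favor — not approved.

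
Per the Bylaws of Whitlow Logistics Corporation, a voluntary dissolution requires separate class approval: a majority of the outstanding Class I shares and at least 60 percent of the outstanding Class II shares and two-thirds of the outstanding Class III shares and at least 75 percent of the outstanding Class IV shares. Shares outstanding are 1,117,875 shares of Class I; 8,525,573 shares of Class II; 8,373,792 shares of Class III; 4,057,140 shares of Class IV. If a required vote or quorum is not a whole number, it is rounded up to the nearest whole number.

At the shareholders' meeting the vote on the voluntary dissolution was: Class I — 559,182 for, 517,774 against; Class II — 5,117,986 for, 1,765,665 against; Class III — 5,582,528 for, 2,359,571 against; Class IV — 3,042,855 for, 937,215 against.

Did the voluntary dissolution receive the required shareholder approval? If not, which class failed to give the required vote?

Class I: a majority of 1117875 is 558938; 558,938 required, 559,182 in favor — approved.
Class II: 3/5 of 8525573 = 5115343.80, rounded up to 5115344; 5,115,344 required, 5,117,986 in favor — approved.
Class III: 2/3 of 8373792 = 5582528; 5,582,528 required, 5,582,528 in favor — approved.
Class IV: 3/4 of 4057140 = 3042855; 3,042,855 required, 3,042,855 in favor — approved.

Approved — every class gave the required vote.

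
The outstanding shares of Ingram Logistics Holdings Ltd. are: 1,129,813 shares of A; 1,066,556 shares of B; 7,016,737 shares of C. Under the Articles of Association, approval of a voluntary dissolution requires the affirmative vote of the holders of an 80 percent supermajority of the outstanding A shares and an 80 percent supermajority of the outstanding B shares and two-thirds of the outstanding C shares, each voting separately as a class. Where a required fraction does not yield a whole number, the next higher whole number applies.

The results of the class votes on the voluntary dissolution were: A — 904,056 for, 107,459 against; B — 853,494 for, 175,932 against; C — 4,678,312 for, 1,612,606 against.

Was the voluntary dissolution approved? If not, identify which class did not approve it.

A: 4/5 of 1129813 = 903850.40, rounded up to 903851; 903,851 required, 904,056 in favor — approved.
B: 4/5 of 1066556 = 853244.80, rounded up to 853245; 853,245 required, 853,494 in favor — approved.
C: 2/3 of 7016737 = 4677824.67, rounded up to 4677825; 4,677,825 required, 4,678,312 in favor — approved.

Approved — every class gave the required vote.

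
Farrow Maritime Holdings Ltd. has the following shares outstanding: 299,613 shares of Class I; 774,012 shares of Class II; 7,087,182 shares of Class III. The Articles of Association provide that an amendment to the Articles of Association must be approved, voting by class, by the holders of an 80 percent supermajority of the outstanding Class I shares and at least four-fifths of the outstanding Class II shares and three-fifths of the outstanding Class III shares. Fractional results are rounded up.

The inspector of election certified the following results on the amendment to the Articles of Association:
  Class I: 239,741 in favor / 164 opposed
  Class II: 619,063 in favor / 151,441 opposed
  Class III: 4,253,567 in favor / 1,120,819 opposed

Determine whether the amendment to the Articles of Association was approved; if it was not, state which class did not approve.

Not approved — the Class II shares did not give the required vote.

Class I: 4/5 of 299613 = 239690.40, rounded up to 239691; 239,691 required, 239,741 in favor — approved.
Class II: 4/5 of 774012 = 619209.60, rounded up to 619210; 619,210 required, 619,063 in favor — not approved.
Class III: 3/5 of 7087182 = 4252309.20, rounded up to 4252310; 4,252,310 required, 4,253,567 in favor — approved.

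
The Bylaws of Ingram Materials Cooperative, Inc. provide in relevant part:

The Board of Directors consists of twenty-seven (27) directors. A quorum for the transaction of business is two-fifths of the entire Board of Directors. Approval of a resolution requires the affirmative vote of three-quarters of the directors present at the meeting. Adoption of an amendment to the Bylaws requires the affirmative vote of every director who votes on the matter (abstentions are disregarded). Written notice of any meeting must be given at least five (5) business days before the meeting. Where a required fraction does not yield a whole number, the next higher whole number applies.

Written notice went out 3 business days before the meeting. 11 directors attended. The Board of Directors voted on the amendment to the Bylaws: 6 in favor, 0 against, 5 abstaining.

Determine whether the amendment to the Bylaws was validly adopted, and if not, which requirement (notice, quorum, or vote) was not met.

Invalid — notice requirement not satisfied.

Notice: 3 business days given; 5 required (3 < 5). Not satisfied.
Quorum: 11 present; quorum is 11. Satisfied.
Vote: the amendment to the Bylaws requires the unanimous vote of the votes cast (11 present − 5 abstaining = 6). Unanimous means all 6, so 6 affirmative votes are needed; 6 voted in favor. Satisfied.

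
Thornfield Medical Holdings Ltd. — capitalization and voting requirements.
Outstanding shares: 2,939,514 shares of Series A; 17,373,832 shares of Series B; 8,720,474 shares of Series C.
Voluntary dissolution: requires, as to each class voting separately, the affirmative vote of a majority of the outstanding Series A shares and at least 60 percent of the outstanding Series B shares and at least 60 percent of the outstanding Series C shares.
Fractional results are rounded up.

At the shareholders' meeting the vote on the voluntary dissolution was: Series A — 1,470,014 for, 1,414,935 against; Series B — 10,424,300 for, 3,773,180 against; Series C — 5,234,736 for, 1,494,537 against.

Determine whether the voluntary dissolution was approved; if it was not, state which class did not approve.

Approved — every class gave the required vote.

Series A: a majority of 2939514 is 1469758; 1,469,758 required, 1,470,014 in favor — approved.
Series B: 3/5 of 17373832 = 10424299.20, rounded up to 10424300; 10,424,300 required, 10,424,300 in favor — approved.
Series C: 3/5 of 8720474 = 5232284.40, rounded up to 5232285; 5,232,285 required, 5,234,736 in favor — approved.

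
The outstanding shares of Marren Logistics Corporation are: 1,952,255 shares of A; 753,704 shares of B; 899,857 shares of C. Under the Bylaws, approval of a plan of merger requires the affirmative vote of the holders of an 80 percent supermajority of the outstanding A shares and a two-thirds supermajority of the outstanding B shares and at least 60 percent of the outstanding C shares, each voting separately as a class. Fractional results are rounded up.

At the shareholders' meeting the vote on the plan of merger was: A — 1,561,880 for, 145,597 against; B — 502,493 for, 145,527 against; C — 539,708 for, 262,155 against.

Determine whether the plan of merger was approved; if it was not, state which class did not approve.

Not approved — the C shares did not give the required vote.

A: 4/5 of 1952255 = 1561804; 1,561,804 required, 1,561,880 in favor — approved.
B: 2/3 of 753704 = 502469.33, rounded up to 502470; 502,470 required, 502,493 in favor — approved.
C: 3/5 of 899857 = 539914.20, rounded up to 539915; 539,915 required, 539,708 in favor — not approved.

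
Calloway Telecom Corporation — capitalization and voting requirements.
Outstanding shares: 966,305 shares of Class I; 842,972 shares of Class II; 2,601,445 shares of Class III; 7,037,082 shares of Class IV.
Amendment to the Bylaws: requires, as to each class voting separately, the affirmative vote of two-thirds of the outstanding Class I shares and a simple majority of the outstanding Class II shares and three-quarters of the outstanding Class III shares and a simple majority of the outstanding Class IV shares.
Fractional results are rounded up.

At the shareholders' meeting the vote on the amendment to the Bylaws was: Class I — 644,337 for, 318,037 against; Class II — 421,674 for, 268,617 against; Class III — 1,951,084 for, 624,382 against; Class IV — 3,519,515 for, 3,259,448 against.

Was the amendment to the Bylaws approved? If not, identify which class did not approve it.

Class I: 2/3 of 966305 = 644203.33, rounded up to 644204; 644,204 required, 644,337 in favor — approved.
Class II: a majority of 842972 is 421487; 421,487 required, 421,674 in favor — approved.
Class III: 3/4 of 2601445 = 1951083.75, rounded up to 1951084; 1,951,084 required, 1,951,084 in favor — approved.
Class IV: a majority of 7037082 is 3518542; 3,518,542 required, 3,519,515 in favor — approved.

Approved — every class gave the required vote.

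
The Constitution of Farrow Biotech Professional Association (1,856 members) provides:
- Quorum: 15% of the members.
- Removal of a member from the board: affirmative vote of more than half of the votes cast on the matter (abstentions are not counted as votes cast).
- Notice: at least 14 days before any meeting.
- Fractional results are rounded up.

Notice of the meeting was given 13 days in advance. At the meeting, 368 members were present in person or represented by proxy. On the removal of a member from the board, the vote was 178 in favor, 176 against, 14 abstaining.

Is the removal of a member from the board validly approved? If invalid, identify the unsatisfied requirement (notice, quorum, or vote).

Notice: 13 days given; 14 required. Not satisfied.
Quorum: 15% of 1,856 = 278.40, rounded up to 279; 368 present. Satisfied.
Vote: requires a majority of the votes cast (368 − 14 abstaining = 354); a majority of 354 is 178, so 178 needed; 178 in favor. Satisfied.

Invalid — notice requirement not satisfied.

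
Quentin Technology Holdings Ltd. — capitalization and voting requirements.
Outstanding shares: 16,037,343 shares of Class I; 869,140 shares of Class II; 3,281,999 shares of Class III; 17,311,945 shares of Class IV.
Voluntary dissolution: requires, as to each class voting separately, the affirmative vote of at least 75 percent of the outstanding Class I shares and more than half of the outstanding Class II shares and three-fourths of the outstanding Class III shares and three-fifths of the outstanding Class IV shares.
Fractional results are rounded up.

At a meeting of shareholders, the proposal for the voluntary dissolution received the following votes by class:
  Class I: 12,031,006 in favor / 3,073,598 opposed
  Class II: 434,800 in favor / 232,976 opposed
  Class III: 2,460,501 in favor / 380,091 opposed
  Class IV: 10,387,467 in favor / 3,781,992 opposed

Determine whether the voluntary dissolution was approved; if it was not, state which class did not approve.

Class I: 3/4 of 16037343 = 12028007.25, rounded up to 12028008; 12,028,008 required, 12,031,006 in favor — approved.
Class II: a majority of 869140 is 434571; 434,571 required, 434,800 in favor — approved.
Class III: 3/4 of 3281999 = 2461499.25, rounded up to 2461500; 2,461,500 required, 2,460,501 in favor — not approved.
Class IV: 3/5 of 17311945 = 10387167; 10,387,167 required, 10,387,467 in favor — approved.

Not approved — the Class III shares did not give the required vote.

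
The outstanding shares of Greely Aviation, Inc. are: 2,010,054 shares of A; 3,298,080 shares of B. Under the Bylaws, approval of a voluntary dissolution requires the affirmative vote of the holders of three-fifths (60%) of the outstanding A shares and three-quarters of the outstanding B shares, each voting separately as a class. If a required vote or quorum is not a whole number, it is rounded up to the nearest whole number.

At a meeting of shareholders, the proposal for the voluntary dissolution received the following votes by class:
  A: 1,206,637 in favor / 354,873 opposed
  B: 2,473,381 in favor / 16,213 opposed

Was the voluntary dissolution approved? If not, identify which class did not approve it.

Not approved — the B shares did not give the required vote.

A: 3/5 of 2010054 = 1206032.40, rounded up to 1206033; 1,206,033 required, 1,206,637 in favor — approved.
B: 3/4 of 3298080 = 2473560; 2,473,560 required, 2,473,381 in favor — not approved.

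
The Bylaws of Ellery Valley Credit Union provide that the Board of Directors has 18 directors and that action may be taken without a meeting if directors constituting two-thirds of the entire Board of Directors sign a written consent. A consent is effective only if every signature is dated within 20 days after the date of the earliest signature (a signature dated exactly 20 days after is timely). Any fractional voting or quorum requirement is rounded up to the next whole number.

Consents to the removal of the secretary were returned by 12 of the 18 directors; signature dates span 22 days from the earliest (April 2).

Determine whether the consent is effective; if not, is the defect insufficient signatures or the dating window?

Signatures required: two-thirds of 18 — 2/3 of 18 = 12, so 12 needed; 12 signed. Sufficient.
Dating window: the latest signature is 22 days after the earliest; the limit is 20 days. Outside the window.

Not effective — dating-window requirement not satisfied.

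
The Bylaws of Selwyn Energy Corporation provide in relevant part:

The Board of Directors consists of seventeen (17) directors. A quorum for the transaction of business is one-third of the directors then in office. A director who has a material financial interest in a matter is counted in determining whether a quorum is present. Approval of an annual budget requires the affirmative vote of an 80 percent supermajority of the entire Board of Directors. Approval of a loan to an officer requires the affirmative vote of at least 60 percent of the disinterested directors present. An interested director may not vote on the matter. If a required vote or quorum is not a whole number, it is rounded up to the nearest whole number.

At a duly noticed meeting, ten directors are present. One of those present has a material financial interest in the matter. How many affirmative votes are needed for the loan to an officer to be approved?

6

The loan to an officer requires three-fifths of the disinterested directors present (10 − 1 = 9).
3/5 of 9 = 5.40, rounded up to 6.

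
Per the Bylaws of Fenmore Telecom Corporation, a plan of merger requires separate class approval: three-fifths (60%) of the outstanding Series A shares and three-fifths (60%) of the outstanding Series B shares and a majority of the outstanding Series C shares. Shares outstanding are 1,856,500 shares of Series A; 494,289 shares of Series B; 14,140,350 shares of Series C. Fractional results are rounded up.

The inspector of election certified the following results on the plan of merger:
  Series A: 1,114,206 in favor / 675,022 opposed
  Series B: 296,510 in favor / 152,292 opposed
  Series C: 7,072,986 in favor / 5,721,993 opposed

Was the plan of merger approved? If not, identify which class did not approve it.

Not approved — the Series B shares did not give the required vote.

Series A: 3/5 of 1856500 = 1113900; 1,113,900 required, 1,114,206 in favor — approved.
Series B: 3/5 of 494289 = 296573.40, rounded up to 296574; 296,574 required, 296,510 in favor — not approved.
Series C: a majority of 14140350 is 7070176; 7,070,176 required, 7,072,986 in favor — approved.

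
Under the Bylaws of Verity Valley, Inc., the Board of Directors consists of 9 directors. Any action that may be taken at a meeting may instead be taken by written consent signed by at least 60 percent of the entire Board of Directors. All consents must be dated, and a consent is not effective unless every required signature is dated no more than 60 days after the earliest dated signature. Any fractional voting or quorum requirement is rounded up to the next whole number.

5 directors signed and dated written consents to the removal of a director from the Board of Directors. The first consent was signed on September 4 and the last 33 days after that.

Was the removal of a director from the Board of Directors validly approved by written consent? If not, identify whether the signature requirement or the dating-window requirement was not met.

Signatures required: at least 60 percent of 9 — 3/5 of 9 = 5.40, rounded up to 6, so 6 needed; 5 signed. Insufficient.
Dating window: the latest signature is 33 days after the earliest; the limit is 60 days. Within the window.

Not effective — insufficient signatures.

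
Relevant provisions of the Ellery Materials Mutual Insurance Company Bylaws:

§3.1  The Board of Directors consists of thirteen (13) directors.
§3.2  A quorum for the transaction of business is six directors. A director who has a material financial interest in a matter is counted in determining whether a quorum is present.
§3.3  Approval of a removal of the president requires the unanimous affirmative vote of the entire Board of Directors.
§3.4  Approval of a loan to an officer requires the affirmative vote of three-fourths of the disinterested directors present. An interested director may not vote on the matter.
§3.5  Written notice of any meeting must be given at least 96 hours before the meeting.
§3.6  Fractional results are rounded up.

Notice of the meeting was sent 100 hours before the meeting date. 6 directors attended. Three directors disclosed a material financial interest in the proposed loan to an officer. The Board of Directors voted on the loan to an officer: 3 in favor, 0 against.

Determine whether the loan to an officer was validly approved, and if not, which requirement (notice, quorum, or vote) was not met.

Valid — all requirements satisfied.

Notice: 100 hours given; 96 required (100 ≥ 96). Satisfied.
Quorum: 6 present (interested directors count toward quorum); quorum is 6. Satisfied.
Vote: the loan to an officer requires three-fourths of the disinterested directors present (6 − 3 = 3). 3/4 of 3 = 2.25, rounded up to 3, so 3 affirmative votes are needed; 3 voted in favor. Satisfied.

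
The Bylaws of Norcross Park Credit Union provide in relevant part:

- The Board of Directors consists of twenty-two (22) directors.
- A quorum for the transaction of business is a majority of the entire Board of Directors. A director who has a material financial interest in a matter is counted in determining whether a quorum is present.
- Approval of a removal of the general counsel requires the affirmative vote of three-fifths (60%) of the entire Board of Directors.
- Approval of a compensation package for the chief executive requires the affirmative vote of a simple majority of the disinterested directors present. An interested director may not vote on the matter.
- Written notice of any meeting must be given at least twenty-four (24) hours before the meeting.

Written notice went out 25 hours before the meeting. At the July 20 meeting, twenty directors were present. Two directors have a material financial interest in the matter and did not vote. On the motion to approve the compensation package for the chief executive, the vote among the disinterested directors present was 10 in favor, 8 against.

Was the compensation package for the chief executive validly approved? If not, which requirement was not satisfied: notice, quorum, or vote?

Notice: 25 hours given; 24 required (25 ≥ 24). Satisfied.
Quorum: 20 present (interested directors count toward quorum); quorum is 12. Satisfied.
Vote: the compensation package for the chief executive requires a majority of the disinterested directors present (20 − 2 = 18). A majority of 18 is 10, so 10 affirmative votes are needed; 10 voted in favor. Satisfied.

Valid — all requirements satisfied.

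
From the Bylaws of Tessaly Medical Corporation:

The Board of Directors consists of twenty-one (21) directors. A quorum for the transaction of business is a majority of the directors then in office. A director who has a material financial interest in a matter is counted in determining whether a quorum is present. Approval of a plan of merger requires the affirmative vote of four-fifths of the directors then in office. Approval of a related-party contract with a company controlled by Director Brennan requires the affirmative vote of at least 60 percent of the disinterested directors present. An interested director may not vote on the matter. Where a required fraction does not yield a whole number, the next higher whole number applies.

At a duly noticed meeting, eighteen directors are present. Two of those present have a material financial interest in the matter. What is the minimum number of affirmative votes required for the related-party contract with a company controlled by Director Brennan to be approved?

The related-party contract with a company controlled by Director Brennan requires three-fifths of the disinterested directors present (18 − 2 = 16).
3/5 of 16 = 9.60, rounded up to 10.

10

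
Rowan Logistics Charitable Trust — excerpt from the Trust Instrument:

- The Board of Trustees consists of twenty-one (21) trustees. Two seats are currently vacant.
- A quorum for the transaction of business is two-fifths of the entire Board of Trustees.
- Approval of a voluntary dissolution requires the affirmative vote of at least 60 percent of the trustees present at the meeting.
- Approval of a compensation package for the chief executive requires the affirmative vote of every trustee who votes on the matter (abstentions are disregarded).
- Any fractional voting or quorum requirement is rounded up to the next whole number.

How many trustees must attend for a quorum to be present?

9

2/5 of 21 = 8.40, rounded up to 9.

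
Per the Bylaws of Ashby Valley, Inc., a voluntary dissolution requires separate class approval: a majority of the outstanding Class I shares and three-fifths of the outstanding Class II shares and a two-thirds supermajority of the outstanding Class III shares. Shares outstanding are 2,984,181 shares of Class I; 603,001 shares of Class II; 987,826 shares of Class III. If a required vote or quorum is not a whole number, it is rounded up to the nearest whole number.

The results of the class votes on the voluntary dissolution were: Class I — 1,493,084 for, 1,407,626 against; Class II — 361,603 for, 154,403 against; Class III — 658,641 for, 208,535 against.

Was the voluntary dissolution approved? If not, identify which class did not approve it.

Not approved — the Class II shares did not give the required vote.

Class I: a majority of 2984181 is 1492091; 1,492,091 required, 1,493,084 in favor — approved.
Class II: 3/5 of 603001 = 361800.60, rounded up to 361801; 361,801 required, 361,603 in favor — not approved.
Class III: 2/3 of 987826 = 658550.67, rounded up to 658551; 658,551 required, 658,641 in favor — approved.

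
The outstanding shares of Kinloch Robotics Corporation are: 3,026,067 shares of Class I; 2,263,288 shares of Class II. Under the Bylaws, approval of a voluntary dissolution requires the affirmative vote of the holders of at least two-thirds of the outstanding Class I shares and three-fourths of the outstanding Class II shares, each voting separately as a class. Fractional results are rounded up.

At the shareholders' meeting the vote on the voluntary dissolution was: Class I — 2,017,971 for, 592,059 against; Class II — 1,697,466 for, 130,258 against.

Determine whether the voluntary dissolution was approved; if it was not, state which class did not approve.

Approved — every class gave the required vote.

Class I: 2/3 of 3026067 = 2017378; 2,017,378 required, 2,017,971 in favor — approved.
Class II: 3/4 of 2263288 = 1697466; 1,697,466 required, 1,697,466 in favor — approved.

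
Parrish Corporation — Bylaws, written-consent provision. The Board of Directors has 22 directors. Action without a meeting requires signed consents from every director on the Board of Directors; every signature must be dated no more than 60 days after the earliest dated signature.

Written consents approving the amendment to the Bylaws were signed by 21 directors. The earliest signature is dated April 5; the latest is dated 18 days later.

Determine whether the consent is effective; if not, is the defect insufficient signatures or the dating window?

Signatures required: all of 22 — unanimous means all 22, so 22 needed; 21 signed. Insufficient.
Dating window: the latest signature is 18 days after the earliest; the limit is 60 days. Within the window.

Not effective — insufficient signatures.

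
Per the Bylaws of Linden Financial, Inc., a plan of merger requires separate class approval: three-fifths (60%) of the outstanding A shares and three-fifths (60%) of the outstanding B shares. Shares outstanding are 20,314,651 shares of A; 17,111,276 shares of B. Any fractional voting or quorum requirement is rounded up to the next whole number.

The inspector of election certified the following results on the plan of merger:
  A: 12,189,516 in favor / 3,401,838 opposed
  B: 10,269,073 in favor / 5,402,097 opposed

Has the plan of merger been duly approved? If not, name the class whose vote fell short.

Approved — every class gave the required vote.

A: 3/5 of 20314651 = 12188790.60, rounded up to 12188791; 12,188,791 required, 12,189,516 in favor — approved.
B: 3/5 of 17111276 = 10266765.60, rounded up to 10266766; 10,266,766 required, 10,269,073 in favor — approved.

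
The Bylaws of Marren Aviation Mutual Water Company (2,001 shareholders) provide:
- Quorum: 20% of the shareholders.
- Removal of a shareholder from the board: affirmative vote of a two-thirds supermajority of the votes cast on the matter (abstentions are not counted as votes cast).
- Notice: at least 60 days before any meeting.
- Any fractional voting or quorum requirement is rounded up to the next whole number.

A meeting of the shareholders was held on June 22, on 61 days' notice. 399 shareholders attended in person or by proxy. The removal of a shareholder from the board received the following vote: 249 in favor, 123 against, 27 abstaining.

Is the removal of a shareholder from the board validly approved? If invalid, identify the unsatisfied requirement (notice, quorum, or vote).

Notice: 61 days given; 60 required. Satisfied.
Quorum: 20% of 2,001 = 400.20, rounded up to 401; 399 present. Not satisfied.
Vote: requires two-thirds of the votes cast (399 − 27 abstaining = 372); 2/3 of 372 = 248, so 248 needed; 249 in favor. Satisfied.

Invalid — quorum requirement not satisfied.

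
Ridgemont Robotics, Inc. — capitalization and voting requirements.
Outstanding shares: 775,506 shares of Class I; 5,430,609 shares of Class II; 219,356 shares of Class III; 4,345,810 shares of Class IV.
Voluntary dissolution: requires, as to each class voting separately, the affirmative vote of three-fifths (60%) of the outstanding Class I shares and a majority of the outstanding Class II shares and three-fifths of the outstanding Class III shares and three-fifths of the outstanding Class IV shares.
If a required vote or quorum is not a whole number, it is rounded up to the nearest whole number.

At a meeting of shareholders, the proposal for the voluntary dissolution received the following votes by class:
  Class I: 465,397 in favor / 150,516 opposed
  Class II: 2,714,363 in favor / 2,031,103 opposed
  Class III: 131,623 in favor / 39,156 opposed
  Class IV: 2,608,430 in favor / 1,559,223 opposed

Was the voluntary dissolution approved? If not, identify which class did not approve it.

Not approved — the Class II shares did not give the required vote.

Class I: 3/5 of 775506 = 465303.60, rounded up to 465304; 465,304 required, 465,397 in favor — approved.
Class II: a majority of 5430609 is 2715305; 2,715,305 required, 2,714,363 in favor — not approved.
Class III: 3/5 of 219356 = 131613.60, rounded up to 131614; 131,614 required, 131,623 in favor — approved.
Class IV: 3/5 of 4345810 = 2607486; 2,607,486 required, 2,608,430 in favor — approved.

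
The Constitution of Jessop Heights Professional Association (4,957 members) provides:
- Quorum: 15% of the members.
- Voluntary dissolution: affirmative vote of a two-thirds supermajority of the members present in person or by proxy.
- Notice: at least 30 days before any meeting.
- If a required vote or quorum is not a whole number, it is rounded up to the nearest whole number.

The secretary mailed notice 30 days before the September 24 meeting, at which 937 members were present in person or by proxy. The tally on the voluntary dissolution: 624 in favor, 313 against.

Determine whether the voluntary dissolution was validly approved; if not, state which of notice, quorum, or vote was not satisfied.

Invalid — vote requirement not satisfied.

Notice: 30 days given; 30 required. Satisfied.
Quorum: 15% of 4,957 = 743.55, rounded up to 744; 937 present. Satisfied.
Vote: requires two-thirds of those present (937); 2/3 of 937 = 624.67, rounded up to 625, so 625 needed; 624 in favor. Not satisfied.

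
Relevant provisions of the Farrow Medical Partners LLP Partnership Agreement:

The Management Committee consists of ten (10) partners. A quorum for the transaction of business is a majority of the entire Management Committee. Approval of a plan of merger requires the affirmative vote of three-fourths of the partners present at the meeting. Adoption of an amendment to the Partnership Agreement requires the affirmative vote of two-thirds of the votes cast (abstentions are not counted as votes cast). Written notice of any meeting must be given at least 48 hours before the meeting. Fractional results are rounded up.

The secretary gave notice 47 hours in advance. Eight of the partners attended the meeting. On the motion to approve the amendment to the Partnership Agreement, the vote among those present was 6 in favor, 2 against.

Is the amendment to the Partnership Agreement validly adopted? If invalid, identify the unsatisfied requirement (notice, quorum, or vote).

Invalid — notice requirement not satisfied.

Notice: 47 hours given; 48 required (47 < 48). Not satisfied.
Quorum: 8 present; quorum is 6. Satisfied.
Vote: the amendment to the Partnership Agreement requires two-thirds of the votes cast (8). 2/3 of 8 = 5.33, rounded up to 6, so 6 affirmative votes are needed; 6 voted in favor. Satisfied.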